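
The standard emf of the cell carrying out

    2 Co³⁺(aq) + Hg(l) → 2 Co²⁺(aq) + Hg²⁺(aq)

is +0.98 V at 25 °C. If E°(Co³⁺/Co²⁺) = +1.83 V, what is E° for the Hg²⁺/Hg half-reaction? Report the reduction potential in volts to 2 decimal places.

In the reaction as written the Co³⁺/Co²⁺ couple is reduced (cathode) and Hg²⁺/Hg is oxidized (anode), so E°cell = E°(Co³⁺/Co²⁺) − E°(Hg²⁺/Hg).
E°(Hg²⁺/Hg) = E°(cathode) − E°cell = +1.83 − (+0.98) = +0.85 V.

+0.85 V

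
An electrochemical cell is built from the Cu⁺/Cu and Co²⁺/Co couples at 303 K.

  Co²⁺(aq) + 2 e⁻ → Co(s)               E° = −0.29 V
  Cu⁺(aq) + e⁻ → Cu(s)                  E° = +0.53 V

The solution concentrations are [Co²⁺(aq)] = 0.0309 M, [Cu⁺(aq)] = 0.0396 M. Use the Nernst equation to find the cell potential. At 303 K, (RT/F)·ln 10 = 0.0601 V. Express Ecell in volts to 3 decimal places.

Cu⁺/Cu is reduced (cathode, E° = +0.53 V) and Co²⁺/Co is oxidized (anode).
E°cell = +0.53 − (−0.29) = +0.82 V, with n = 2 electrons transferred.
The balanced reaction is 2 Cu⁺(aq) + Co(s) → 2 Cu(s) + Co²⁺(aq), so Q = [Co²⁺(aq)] / [Cu⁺(aq)]^2 = 19.7 and log Q = 1.295.
E = E° − (0.0601/n)·log Q = +0.82 − (0.0601/2)(1.295) = +0.781 V.

+0.781 V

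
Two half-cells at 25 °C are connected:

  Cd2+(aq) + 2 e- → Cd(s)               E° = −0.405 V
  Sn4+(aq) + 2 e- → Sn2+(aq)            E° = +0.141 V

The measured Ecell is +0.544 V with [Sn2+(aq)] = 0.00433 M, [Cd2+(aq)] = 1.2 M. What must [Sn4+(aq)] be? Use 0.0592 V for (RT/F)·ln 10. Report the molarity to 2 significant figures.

The Sn⁴⁺/Sn²⁺ couple has the larger reduction potential, so it is the cathode: E°cell = +0.141 − (−0.405) = +0.546 V and n = 2.
Rearranging E = E° − (0.0592/n)·log Q gives log Q = 2(+0.546 − (+0.544))/0.0592 = 0.068.
Balancing electrons gives Sn4+(aq) + Cd(s) → Sn2+(aq) + Cd2+(aq); thus Q = ([Sn2+(aq)]·[Cd2+(aq)]) / [Sn4+(aq)].
Substituting the known concentrations and solving, log [Sn4+(aq)] = −2.352 and [Sn4+(aq)] = 0.0044 M.

0.0044 M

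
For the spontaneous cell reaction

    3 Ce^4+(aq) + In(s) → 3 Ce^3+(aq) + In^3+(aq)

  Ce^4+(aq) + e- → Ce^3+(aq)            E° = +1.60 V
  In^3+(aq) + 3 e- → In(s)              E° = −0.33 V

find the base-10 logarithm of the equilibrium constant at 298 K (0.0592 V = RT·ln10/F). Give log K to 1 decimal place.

log K = 97.8

The Ce⁴⁺/Ce³⁺ couple is reduced (cathode); E°cell = +1.60 − (−0.33) = +1.93 V with n = 3.
At equilibrium E = 0, so log K = nE°cell / 0.0592 = (3)(+1.93) / 0.0592 = 97.8.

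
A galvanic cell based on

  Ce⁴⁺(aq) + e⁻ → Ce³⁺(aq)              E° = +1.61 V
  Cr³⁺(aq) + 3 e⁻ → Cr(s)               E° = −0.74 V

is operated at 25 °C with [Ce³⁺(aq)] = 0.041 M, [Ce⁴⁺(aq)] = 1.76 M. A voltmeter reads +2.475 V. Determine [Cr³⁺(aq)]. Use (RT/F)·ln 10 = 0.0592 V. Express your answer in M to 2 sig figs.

The Ce⁴⁺/Ce³⁺ couple has the larger reduction potential, so it is the cathode: E°cell = +1.61 − (−0.74) = +2.35 V and n = 3.
Rearranging E = E° − (0.0592/n)·log Q gives log Q = 3(+2.35 − (+2.475))/0.0592 = −6.334.
Balancing electrons gives 3 Ce⁴⁺(aq) + Cr(s) → 3 Ce³⁺(aq) + Cr³⁺(aq); thus Q = ([Ce³⁺(aq)]^3·[Cr³⁺(aq)]) / [Ce⁴⁺(aq)]^3.
Solving for the unknown gives log [Cr³⁺(aq)] = −1.436, so [Cr³⁺(aq)] ≈ 0.037 M.

0.037 M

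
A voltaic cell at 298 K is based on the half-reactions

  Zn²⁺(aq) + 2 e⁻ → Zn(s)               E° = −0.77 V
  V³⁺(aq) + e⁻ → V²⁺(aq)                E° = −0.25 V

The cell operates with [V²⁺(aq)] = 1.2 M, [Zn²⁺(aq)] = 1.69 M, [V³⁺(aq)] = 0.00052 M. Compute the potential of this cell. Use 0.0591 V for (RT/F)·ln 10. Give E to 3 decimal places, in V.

V³⁺/V²⁺ is reduced (cathode, E° = −0.25 V) and Zn²⁺/Zn is oxidized (anode).
The standard potential is −0.25 − (−0.77) = +0.52 V and the balanced reaction transfers n = 2 electrons.
For the overall reaction 2 V³⁺(aq) + Zn(s) → 2 V²⁺(aq) + Zn²⁺(aq), Q = ([V²⁺(aq)]^2·[Zn²⁺(aq)]) / [V³⁺(aq)]^2 = 9×10^6, giving log Q = 6.954.
Applying E = E° − (RT ln10/nF)·log Q gives +0.52 − (0.0591/2)(6.954) = +0.315 V.

+0.315 V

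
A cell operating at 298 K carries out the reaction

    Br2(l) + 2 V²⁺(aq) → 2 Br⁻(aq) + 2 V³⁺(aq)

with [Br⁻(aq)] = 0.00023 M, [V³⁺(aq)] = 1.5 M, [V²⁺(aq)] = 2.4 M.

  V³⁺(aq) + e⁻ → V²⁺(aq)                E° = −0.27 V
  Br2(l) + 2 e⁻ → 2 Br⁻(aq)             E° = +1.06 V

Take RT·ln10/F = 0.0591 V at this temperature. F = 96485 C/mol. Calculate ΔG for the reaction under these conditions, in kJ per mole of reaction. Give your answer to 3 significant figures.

−300 kJ/mol

E°cell = +1.06 − (−0.27) = +1.33 V; the balanced reaction transfers n = 2 electrons.
Q = ([Br⁻(aq)]^2·[V³⁺(aq)]^2) / [V²⁺(aq)]^2 = 2.07×10^−8, so log Q = −7.685 and E = +1.33 − (0.0591/2)(−7.685) = +1.5571 V.
ΔG = −nFE = −(2)(96485)(+1.5571) J/mol = −300 kJ/mol.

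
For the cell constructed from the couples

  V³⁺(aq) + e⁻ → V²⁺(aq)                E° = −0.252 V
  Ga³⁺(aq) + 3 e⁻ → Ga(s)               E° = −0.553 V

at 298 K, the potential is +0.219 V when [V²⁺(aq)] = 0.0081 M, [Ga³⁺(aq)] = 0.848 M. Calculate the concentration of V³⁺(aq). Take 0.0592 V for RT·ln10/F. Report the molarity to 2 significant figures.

0.00032 M

The V³⁺/V²⁺ couple has the larger reduction potential, so it is the cathode: E°cell = −0.252 − (−0.553) = +0.301 V and n = 3.
From the Nernst equation, log Q = n(E° − E)/0.0592 = 3·(+0.301 − (+0.219))/0.0592 = 4.155.
The balanced reaction is 3 V³⁺(aq) + Ga(s) → 3 V²⁺(aq) + Ga³⁺(aq), so Q = ([V²⁺(aq)]^3·[Ga³⁺(aq)]) / [V³⁺(aq)]^3.
Substituting the known concentrations and solving, log [V³⁺(aq)] = −3.500 and [V³⁺(aq)] = 0.00032 M.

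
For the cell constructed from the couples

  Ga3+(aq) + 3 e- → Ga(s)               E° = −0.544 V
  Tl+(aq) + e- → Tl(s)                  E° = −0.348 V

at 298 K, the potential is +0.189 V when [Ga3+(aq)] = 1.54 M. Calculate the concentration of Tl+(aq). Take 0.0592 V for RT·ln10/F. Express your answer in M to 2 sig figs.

Tl⁺/Tl is the cathode (higher E°); E°cell = −0.348 − (−0.544) = +0.196 V with n = 3.
From the Nernst equation, log Q = n(E° − E)/0.0592 = 3·(+0.196 − (+0.189))/0.0592 = 0.355.
For 3 Tl+(aq) + Ga(s) → 3 Tl(s) + Ga3+(aq), the reaction quotient is Q = [Ga3+(aq)] / [Tl+(aq)]^3.
Substituting the known concentrations and solving, log [Tl+(aq)] = −0.056 and [Tl+(aq)] = 0.88 M.

0.88 M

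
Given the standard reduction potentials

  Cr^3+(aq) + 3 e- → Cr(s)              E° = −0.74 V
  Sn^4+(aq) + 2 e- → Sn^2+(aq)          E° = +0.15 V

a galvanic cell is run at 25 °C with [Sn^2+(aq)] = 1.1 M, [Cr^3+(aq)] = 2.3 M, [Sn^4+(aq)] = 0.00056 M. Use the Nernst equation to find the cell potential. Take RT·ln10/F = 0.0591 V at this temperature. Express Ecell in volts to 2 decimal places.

+0.79 V

Sn⁴⁺/Sn²⁺ is reduced (cathode, E° = +0.15 V) and Cr³⁺/Cr is oxidized (anode).
E°cell = +0.15 − (−0.74) = +0.89 V, with n = 6 electrons transferred.
The balanced reaction is 3 Sn^4+(aq) + 2 Cr(s) → 3 Sn^2+(aq) + 2 Cr^3+(aq), so Q = ([Sn^2+(aq)]^3·[Cr^3+(aq)]^2) / [Sn^4+(aq)]^3 = 4.01×10^10 and log Q = 10.603.
By the Nernst equation, E = +0.89 − (0.0591/6)·(10.603) = +0.79 V.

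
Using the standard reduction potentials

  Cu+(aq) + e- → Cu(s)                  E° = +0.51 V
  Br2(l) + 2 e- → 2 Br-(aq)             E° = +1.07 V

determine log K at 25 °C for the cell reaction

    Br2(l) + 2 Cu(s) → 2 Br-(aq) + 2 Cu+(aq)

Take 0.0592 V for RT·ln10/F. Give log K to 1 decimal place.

log K = 18.9

The Br₂/Br⁻ couple is reduced (cathode); E°cell = +1.07 − (+0.51) = +0.56 V with n = 2.
At equilibrium E = 0, so log K = nE°cell / 0.0592 = (2)(+0.56) / 0.0592 = 18.9.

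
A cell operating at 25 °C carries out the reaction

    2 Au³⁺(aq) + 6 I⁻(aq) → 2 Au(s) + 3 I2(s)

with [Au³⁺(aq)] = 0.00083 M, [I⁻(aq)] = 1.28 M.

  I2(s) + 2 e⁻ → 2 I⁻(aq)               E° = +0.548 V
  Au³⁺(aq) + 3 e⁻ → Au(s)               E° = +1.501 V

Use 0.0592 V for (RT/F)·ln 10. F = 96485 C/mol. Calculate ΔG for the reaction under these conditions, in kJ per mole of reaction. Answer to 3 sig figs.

−520 kJ/mol

The standard cell potential is +1.501 − (+0.548) = +0.953 V, with n = 6 electrons in the balanced equation.
The reaction quotient is 1 / ([Au³⁺(aq)]^2·[I⁻(aq)]^6) = 3.3×10^5; by Nernst, E = +0.953 − (0.0592/6)(5.519) = +0.8985 V.
Finally ΔG = −nFE = −(6)(96485 C/mol)(+0.8985 V) = −520 kJ/mol.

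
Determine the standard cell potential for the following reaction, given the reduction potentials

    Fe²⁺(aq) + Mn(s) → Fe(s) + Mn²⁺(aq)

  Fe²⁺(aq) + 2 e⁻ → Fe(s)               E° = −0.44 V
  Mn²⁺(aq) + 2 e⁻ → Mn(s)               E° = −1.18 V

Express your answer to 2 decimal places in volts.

In the reaction as written, Fe²⁺(aq) is reduced (cathode) and Mn²⁺(aq) is produced by oxidation at the anode.
E°cell = E°(cathode) − E°(anode) = −0.44 − (−1.18) = +0.74 V.
The positive value indicates the reaction is spontaneous as written.

+0.74 V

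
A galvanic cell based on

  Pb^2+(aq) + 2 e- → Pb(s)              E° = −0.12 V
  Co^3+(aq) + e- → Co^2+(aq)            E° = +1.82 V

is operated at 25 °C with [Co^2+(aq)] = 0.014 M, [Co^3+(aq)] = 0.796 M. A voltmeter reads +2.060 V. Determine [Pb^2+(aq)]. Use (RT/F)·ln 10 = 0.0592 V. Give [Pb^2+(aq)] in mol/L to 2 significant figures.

0.29 M

The Co³⁺/Co²⁺ couple has the larger reduction potential, so it is the cathode: E°cell = +1.82 − (−0.12) = +1.94 V and n = 2.
From the Nernst equation, log Q = n(E° − E)/0.0592 = 2·(+1.94 − (+2.060))/0.0592 = −4.054.
Balancing electrons gives 2 Co^3+(aq) + Pb(s) → 2 Co^2+(aq) + Pb^2+(aq); thus Q = ([Co^2+(aq)]^2·[Pb^2+(aq)]) / [Co^3+(aq)]^2.
Substituting the known concentrations and solving, log [Pb^2+(aq)] = −0.544 and [Pb^2+(aq)] = 0.29 M.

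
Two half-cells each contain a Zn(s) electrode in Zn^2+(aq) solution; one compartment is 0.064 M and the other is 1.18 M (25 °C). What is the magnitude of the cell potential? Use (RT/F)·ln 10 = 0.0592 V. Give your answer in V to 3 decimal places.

For a concentration cell E°cell = 0, since both electrodes use the same couple.
The compartment with the higher Zn^2+(aq) concentration (1.18 M) acts as the cathode; ions are reduced there and produced at the dilute (0.064 M) anode.
With n = 2, Ecell = −(0.0592/2)·log([dilute]/[conc]) = −(0.0592/2)·log(0.064/1.18) = +0.037 V.

0.037 V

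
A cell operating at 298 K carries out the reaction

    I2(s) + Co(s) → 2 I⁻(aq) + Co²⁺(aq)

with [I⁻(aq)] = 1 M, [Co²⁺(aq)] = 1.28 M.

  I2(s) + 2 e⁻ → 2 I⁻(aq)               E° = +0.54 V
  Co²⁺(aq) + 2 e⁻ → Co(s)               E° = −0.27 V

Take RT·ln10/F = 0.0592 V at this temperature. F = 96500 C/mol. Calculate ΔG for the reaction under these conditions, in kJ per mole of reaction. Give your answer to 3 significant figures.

−156 kJ/mol

With I₂/I⁻ reduced at the cathode, E°cell = +0.54 − (−0.27) = +0.81 V and n = 2.
Q = [I⁻(aq)]^2·[Co²⁺(aq)] = 1.28, so log Q = 0.107 and E = +0.81 − (0.0592/2)(0.107) = +0.8068 V.
ΔG = −nFE = −(2)(96500)(+0.8068) J/mol = −156 kJ/mol.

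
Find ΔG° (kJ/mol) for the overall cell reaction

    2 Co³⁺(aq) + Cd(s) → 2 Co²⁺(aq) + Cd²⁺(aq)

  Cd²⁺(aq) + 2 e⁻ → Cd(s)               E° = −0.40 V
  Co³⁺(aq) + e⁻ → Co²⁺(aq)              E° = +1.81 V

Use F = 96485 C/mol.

In the reaction as written Co³⁺(aq) is reduced, so the Co³⁺/Co²⁺ couple is the cathode and Cd²⁺/Cd is the anode.
E°cell = +1.81 − (−0.40) = +2.21 V; balancing electrons gives n = 2.
ΔG° = −nFE°cell = −(2)(96485)(+2.21) J/mol = −426 kJ/mol.

−426 kJ/mol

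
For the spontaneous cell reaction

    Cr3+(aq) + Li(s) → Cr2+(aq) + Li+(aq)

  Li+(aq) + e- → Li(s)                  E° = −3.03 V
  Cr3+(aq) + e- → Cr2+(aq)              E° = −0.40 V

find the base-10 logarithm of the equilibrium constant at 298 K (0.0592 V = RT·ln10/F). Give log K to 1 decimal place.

log K = 44.4

The Cr³⁺/Cr²⁺ couple is reduced (cathode); E°cell = −0.40 − (−3.03) = +2.63 V with n = 1.
At equilibrium E = 0, so log K = nE°cell / 0.0592 = (1)(+2.63) / 0.0592 = 44.4.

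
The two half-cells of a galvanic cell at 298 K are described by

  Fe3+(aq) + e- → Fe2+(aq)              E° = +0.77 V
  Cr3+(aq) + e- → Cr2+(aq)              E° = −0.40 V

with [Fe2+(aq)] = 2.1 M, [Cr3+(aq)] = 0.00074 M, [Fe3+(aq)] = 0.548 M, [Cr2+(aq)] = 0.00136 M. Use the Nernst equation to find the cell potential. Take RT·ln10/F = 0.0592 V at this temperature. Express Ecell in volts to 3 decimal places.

+1.151 V

Fe³⁺/Fe²⁺ is reduced (cathode, E° = +0.77 V) and Cr³⁺/Cr²⁺ is oxidized (anode).
The standard potential is +0.77 − (−0.40) = +1.17 V and the balanced reaction transfers n = 1 electron.
Balancing gives Fe3+(aq) + Cr2+(aq) → Fe2+(aq) + Cr3+(aq); hence Q = ([Fe2+(aq)]·[Cr3+(aq)]) / ([Fe3+(aq)]·[Cr2+(aq)]) = 2.09 (log Q = 0.319).
By the Nernst equation, E = +1.17 − (0.0592/1)·(0.319) = +1.151 V.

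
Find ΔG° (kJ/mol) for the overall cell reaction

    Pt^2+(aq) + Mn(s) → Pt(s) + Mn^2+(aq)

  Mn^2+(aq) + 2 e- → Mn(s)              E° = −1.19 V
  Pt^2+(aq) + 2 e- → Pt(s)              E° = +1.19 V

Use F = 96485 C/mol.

In the reaction as written Pt^2+(aq) is reduced, so the Pt²⁺/Pt couple is the cathode and Mn²⁺/Mn is the anode.
E°cell = +1.19 − (−1.19) = +2.38 V; balancing electrons gives n = 2.
ΔG° = −nFE°cell = −(2)(96485)(+2.38) J/mol = −459 kJ/mol.

−459 kJ/mol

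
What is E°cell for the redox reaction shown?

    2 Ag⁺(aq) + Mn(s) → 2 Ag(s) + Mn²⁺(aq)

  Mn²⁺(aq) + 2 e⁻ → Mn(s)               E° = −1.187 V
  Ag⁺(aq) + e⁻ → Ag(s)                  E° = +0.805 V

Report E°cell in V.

Ag⁺(aq) gains electrons, so the Ag⁺/Ag couple is the cathode; the Mn²⁺/Mn couple is the anode.
E°cell = E°(cathode) − E°(anode) = +0.805 − (−1.187) = +1.992 V.
The positive value indicates the reaction is spontaneous as written.

+1.992 V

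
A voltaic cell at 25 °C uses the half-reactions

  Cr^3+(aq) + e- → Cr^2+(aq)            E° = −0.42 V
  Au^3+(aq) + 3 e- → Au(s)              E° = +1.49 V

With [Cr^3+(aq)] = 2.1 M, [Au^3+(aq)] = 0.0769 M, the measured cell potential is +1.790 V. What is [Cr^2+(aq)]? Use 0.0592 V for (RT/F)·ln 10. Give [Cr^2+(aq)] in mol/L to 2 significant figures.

The Au³⁺/Au couple has the larger reduction potential, so it is the cathode: E°cell = +1.49 − (−0.42) = +1.91 V and n = 3.
Rearranging E = E° − (0.0592/n)·log Q gives log Q = 3(+1.91 − (+1.790))/0.0592 = 6.081.
For Au^3+(aq) + 3 Cr^2+(aq) → Au(s) + 3 Cr^3+(aq), the reaction quotient is Q = [Cr^3+(aq)]^3 / ([Au^3+(aq)]·[Cr^2+(aq)]^3).
Isolating [Cr^2+(aq)] in Q = 10^{6.081} yields log [Cr^2+(aq)] = −1.333, i.e. 0.046 M.

0.046 M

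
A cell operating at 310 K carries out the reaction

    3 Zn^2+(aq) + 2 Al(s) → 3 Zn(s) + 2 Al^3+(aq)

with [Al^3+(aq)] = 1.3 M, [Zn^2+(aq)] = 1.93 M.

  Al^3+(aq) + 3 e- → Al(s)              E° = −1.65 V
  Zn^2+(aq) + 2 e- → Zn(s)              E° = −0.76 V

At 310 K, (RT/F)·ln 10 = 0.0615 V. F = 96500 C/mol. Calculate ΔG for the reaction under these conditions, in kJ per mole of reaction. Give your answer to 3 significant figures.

With Zn²⁺/Zn reduced at the cathode, E°cell = −0.76 − (−1.65) = +0.89 V and n = 6.
The reaction quotient is [Al^3+(aq)]^2 / [Zn^2+(aq)]^3 = 0.235; by Nernst, E = +0.89 − (0.0615/6)(−0.629) = +0.8964 V.
Finally ΔG = −nFE = −(6)(96500 C/mol)(+0.8964 V) = −519 kJ/mol.

−519 kJ/mol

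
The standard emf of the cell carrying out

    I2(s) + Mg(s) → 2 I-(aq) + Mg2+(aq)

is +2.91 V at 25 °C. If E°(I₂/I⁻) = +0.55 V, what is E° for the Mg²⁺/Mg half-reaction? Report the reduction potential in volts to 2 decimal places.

−2.36 V

In the reaction as written the I₂/I⁻ couple is reduced (cathode) and Mg²⁺/Mg is oxidized (anode), so E°cell = E°(I₂/I⁻) − E°(Mg²⁺/Mg).
E°(Mg²⁺/Mg) = E°(cathode) − E°cell = +0.55 − (+2.91) = −2.36 V.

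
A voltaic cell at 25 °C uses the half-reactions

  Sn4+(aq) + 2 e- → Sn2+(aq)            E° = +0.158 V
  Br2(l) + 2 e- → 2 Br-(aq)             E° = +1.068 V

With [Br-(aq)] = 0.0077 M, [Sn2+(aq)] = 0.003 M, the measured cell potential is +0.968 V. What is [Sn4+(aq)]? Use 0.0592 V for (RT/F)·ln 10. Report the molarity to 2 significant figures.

The Br₂/Br⁻ couple has the larger reduction potential, so it is the cathode: E°cell = +1.068 − (+0.158) = +0.910 V and n = 2.
Rearranging E = E° − (0.0592/n)·log Q gives log Q = 2(+0.910 − (+0.968))/0.0592 = −1.959.
For Br2(l) + Sn2+(aq) → 2 Br-(aq) + Sn4+(aq), the reaction quotient is Q = ([Br-(aq)]^2·[Sn4+(aq)]) / [Sn2+(aq)].
Substituting the known concentrations and solving, log [Sn4+(aq)] = −0.255 and [Sn4+(aq)] = 0.56 M.

0.56 M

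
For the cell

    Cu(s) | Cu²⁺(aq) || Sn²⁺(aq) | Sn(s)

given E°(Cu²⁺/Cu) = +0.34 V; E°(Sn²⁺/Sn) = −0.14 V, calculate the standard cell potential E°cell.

By convention the left-hand electrode in cell notation is the anode (oxidation) and the right-hand electrode is the cathode (reduction).
E°cell = E°(right) − E°(left) = −0.14 − (+0.34) = −0.48 V.
The negative sign shows that, as written, the cell would require an external voltage to drive the reaction.

−0.48 V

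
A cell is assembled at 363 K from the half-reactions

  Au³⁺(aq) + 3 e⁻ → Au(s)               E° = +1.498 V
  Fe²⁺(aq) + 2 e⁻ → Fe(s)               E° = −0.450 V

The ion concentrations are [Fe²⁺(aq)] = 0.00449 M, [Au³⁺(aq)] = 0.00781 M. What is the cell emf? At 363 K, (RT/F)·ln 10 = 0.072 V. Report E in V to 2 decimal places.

Since E°(Au³⁺/Au) > E°(Fe²⁺/Fe), Au³⁺/Au serves as the cathode.
E°cell = E°cat − E°an = +1.498 − (−0.450) = +1.948 V; n = 6.
The balanced reaction is 2 Au³⁺(aq) + 3 Fe(s) → 2 Au(s) + 3 Fe²⁺(aq), so Q = [Fe²⁺(aq)]^3 / [Au³⁺(aq)]^2 = 0.00148 and log Q = −2.829.
Applying E = E° − (RT ln10/nF)·log Q gives +1.948 − (0.072/6)(−2.829) = +1.98 V.

+1.98 V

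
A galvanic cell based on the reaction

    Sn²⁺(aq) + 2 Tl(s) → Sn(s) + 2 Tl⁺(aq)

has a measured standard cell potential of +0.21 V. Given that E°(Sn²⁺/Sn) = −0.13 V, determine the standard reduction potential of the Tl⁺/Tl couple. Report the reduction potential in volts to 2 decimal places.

−0.34 V

In the reaction as written the Sn²⁺/Sn couple is reduced (cathode) and Tl⁺/Tl is oxidized (anode), so E°cell = E°(Sn²⁺/Sn) − E°(Tl⁺/Tl).
E°(Tl⁺/Tl) = E°(cathode) − E°cell = −0.13 − (+0.21) = −0.34 V.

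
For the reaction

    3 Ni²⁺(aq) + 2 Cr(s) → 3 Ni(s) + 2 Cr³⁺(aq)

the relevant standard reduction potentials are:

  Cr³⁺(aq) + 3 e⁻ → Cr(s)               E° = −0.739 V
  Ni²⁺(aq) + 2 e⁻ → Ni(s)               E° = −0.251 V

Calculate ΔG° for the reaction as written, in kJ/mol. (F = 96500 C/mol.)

−283 kJ/mol

In the reaction as written Ni²⁺(aq) is reduced, so the Ni²⁺/Ni couple is the cathode and Cr³⁺/Cr is the anode.
E°cell = −0.251 − (−0.739) = +0.488 V; balancing electrons gives n = 6.
ΔG° = −nFE°cell = −(6)(96500)(+0.488) J/mol = −283 kJ/mol.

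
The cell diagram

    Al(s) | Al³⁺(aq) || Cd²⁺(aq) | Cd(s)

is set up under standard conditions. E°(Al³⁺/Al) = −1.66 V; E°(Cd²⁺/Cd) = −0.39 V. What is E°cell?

By convention the left-hand electrode in cell notation is the anode (oxidation) and the right-hand electrode is the cathode (reduction).
E°cell = E°(right) − E°(left) = −0.39 − (−1.66) = +1.27 V.

+1.27 V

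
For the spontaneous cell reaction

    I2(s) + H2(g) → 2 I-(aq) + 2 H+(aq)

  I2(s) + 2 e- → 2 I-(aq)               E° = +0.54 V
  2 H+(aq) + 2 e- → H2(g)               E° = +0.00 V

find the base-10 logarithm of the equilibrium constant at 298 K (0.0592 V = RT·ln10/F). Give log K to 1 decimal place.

The I₂/I⁻ couple is reduced (cathode); E°cell = +0.54 − (+0.00) = +0.54 V with n = 2.
At equilibrium E = 0, so log K = nE°cell / 0.0592 = (2)(+0.54) / 0.0592 = 18.2.

log K = 18.2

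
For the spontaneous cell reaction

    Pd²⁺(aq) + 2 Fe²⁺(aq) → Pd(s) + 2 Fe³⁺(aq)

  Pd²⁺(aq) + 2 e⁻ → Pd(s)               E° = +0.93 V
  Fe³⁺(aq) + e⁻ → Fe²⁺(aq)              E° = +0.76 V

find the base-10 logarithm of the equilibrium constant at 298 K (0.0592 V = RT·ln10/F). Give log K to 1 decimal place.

The Pd²⁺/Pd couple is reduced (cathode); E°cell = +0.93 − (+0.76) = +0.17 V with n = 2.
At equilibrium E = 0, so log K = nE°cell / 0.0592 = (2)(+0.17) / 0.0592 = 5.7.

log K = 5.7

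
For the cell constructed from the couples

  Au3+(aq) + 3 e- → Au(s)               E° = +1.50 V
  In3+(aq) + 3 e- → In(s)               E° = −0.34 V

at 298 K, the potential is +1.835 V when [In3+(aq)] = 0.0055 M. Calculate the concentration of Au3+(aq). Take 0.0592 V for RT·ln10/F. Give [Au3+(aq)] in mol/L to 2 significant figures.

With Au³⁺/Au at the cathode and In³⁺/In at the anode, E°cell = +1.50 − (−0.34) = +1.84 V (n = 3).
Since E = E° − (0.0592/n)·log Q, log Q = n(E° − E)/0.0592 = 0.253.
The balanced reaction is Au3+(aq) + In(s) → Au(s) + In3+(aq), so Q = [In3+(aq)] / [Au3+(aq)].
Substituting the known concentrations and solving, log [Au3+(aq)] = −2.513 and [Au3+(aq)] = 0.0031 M.

0.0031 M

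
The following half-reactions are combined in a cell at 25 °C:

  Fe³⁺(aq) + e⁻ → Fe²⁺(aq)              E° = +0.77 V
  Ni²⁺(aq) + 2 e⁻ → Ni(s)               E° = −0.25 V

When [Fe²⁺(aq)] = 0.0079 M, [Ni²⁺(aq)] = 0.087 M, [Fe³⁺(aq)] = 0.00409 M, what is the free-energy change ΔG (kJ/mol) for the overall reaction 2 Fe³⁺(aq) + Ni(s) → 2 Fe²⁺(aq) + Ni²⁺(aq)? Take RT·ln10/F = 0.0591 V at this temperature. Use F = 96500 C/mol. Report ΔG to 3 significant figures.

−200 kJ/mol

The standard cell potential is +0.77 − (−0.25) = +1.02 V, with n = 2 electrons in the balanced equation.
The reaction quotient is ([Fe²⁺(aq)]^2·[Ni²⁺(aq)]) / [Fe³⁺(aq)]^2 = 0.325; by Nernst, E = +1.02 − (0.0591/2)(−0.489) = +1.0344 V.
Then ΔG = −nFE = −2 × 96500 × +1.0344 J/mol = −200 kJ/mol.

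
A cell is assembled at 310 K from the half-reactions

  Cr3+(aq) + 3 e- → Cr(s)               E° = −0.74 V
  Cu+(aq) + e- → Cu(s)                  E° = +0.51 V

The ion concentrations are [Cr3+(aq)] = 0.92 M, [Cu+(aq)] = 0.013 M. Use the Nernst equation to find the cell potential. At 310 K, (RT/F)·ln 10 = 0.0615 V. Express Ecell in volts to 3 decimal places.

The Cu⁺/Cu couple has the more positive E°, so it is the cathode; Cr³⁺/Cr is the anode.
E°cell = E°cat − E°an = +0.51 − (−0.74) = +1.25 V; n = 3.
Balancing gives 3 Cu+(aq) + Cr(s) → 3 Cu(s) + Cr3+(aq); hence Q = [Cr3+(aq)] / [Cu+(aq)]^3 = 4.19×10^5 (log Q = 5.622).
E = E° − (0.0615/n)·log Q = +1.25 − (0.0615/3)(5.622) = +1.135 V.

+1.135 V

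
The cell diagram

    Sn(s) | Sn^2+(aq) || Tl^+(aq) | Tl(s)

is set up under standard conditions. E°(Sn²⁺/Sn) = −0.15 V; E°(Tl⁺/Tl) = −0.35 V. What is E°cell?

−0.20 V

By convention the left-hand electrode in cell notation is the anode (oxidation) and the right-hand electrode is the cathode (reduction).
E°cell = E°(right) − E°(left) = −0.35 − (−0.15) = −0.20 V.
The negative sign shows that, as written, the cell would require an external voltage to drive the reaction.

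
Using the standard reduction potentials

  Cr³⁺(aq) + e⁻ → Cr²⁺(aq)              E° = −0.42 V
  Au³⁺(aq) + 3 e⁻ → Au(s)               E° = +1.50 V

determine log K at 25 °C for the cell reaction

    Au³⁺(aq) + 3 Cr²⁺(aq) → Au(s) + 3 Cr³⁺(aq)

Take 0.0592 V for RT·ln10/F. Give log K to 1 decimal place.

log K = 97.3

The Au³⁺/Au couple is reduced (cathode); E°cell = +1.50 − (−0.42) = +1.92 V with n = 3.
At equilibrium E = 0, so log K = nE°cell / 0.0592 = (3)(+1.92) / 0.0592 = 97.3.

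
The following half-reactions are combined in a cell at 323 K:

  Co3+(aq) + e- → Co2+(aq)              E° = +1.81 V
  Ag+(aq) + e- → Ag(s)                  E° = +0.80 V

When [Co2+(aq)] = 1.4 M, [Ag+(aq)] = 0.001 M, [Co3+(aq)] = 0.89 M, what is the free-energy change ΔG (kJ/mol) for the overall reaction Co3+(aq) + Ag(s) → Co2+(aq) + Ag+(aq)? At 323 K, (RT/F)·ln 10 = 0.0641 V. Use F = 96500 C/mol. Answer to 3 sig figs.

The standard cell potential is +1.81 − (+0.80) = +1.01 V, with n = 1 electron in the balanced equation.
The reaction quotient is ([Co2+(aq)]·[Ag+(aq)]) / [Co3+(aq)] = 0.00157; by Nernst, E = +1.01 − (0.0641/1)(−2.803) = +1.1897 V.
Finally ΔG = −nFE = −(1)(96500 C/mol)(+1.1897 V) = −115 kJ/mol.

−115 kJ/mol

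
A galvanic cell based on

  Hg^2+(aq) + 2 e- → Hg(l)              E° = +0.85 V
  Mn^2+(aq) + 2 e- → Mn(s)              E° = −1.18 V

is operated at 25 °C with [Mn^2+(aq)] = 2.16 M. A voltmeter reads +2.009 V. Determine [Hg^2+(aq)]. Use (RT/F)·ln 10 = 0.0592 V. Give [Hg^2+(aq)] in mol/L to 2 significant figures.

The Hg²⁺/Hg couple has the larger reduction potential, so it is the cathode: E°cell = +0.85 − (−1.18) = +2.03 V and n = 2.
Rearranging E = E° − (0.0592/n)·log Q gives log Q = 2(+2.03 − (+2.009))/0.0592 = 0.709.
The balanced reaction is Hg^2+(aq) + Mn(s) → Hg(l) + Mn^2+(aq), so Q = [Mn^2+(aq)] / [Hg^2+(aq)].
Substituting the known concentrations and solving, log [Hg^2+(aq)] = −0.375 and [Hg^2+(aq)] = 0.42 M.

0.42 M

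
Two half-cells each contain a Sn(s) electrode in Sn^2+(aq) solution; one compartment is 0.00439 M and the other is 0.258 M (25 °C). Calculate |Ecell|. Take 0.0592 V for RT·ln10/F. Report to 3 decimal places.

For a concentration cell E°cell = 0, since both electrodes use the same couple.
The compartment with the higher Sn^2+(aq) concentration (0.258 M) acts as the cathode; ions are reduced there and produced at the dilute (0.00439 M) anode.
With n = 2, Ecell = −(0.0592/2)·log([dilute]/[conc]) = −(0.0592/2)·log(0.00439/0.258) = +0.052 V.

0.052 V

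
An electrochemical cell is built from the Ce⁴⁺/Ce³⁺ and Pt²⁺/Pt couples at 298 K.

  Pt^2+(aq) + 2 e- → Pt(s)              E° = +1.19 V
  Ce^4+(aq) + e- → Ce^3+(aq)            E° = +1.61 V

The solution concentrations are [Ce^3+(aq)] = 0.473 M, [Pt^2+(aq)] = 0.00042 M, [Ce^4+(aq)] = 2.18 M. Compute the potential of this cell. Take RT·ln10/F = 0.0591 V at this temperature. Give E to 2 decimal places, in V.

+0.56 V

Since E°(Ce⁴⁺/Ce³⁺) > E°(Pt²⁺/Pt), Ce⁴⁺/Ce³⁺ serves as the cathode.
E°cell = +1.61 − (+1.19) = +0.42 V, with n = 2 electrons transferred.
Balancing gives 2 Ce^4+(aq) + Pt(s) → 2 Ce^3+(aq) + Pt^2+(aq); hence Q = ([Ce^3+(aq)]^2·[Pt^2+(aq)]) / [Ce^4+(aq)]^2 = 1.98×10^−5 (log Q = −4.704).
By the Nernst equation, E = +0.42 − (0.0591/2)·(−4.704) = +0.56 V.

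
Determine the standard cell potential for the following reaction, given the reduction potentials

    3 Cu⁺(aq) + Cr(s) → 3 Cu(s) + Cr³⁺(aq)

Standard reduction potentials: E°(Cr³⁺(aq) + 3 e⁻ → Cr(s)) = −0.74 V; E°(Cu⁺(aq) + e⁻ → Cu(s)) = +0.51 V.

+1.25 V

Cu⁺(aq) gains electrons, so the Cu⁺/Cu couple is the cathode; the Cr³⁺/Cr couple is the anode.
E°cell = E°(cathode) − E°(anode) = +0.51 − (−0.74) = +1.25 V.
The positive value indicates the reaction is spontaneous as written.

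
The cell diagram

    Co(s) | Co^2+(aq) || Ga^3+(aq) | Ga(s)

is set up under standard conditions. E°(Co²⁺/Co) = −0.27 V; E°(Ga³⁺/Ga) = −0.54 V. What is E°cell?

−0.27 V

By convention the left-hand electrode in cell notation is the anode (oxidation) and the right-hand electrode is the cathode (reduction).
E°cell = E°(right) − E°(left) = −0.54 − (−0.27) = −0.27 V.
The negative sign shows that, as written, the cell would require an external voltage to drive the reaction.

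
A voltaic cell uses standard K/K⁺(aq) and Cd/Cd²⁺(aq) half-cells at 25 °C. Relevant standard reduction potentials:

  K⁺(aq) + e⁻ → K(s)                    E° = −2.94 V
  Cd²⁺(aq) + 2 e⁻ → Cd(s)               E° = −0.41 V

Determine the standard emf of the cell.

Of the two couples in this cell, the one with the more positive reduction potential is reduced at the cathode: here that is Cd²⁺/Cd (−0.41 V); K⁺/K (−2.94 V) is the anode.
E°cell = E°(cathode) − E°(anode) = −0.41 − (−2.94) = +2.53 V.

+2.53 V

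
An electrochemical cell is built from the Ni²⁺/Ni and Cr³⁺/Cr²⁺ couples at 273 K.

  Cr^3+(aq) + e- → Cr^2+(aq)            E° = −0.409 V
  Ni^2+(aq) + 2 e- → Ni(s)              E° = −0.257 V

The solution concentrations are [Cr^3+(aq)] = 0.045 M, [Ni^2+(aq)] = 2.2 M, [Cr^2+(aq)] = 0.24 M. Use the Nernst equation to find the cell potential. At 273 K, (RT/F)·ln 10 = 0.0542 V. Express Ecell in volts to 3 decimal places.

+0.201 V

Since E°(Ni²⁺/Ni) > E°(Cr³⁺/Cr²⁺), Ni²⁺/Ni serves as the cathode.
E°cell = E°cat − E°an = −0.257 − (−0.409) = +0.152 V; n = 2.
The balanced reaction is Ni^2+(aq) + 2 Cr^2+(aq) → Ni(s) + 2 Cr^3+(aq), so Q = [Cr^3+(aq)]^2 / ([Ni^2+(aq)]·[Cr^2+(aq)]^2) = 0.016 and log Q = −1.796.
E = E° − (0.0542/n)·log Q = +0.152 − (0.0542/2)(−1.796) = +0.201 V.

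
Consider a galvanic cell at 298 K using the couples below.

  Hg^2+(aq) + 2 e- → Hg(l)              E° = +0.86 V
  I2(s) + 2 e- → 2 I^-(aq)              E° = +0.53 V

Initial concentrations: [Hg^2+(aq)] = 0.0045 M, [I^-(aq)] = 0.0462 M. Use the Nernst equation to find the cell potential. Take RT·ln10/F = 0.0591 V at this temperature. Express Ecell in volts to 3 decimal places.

+0.182 V

The Hg²⁺/Hg couple has the more positive E°, so it is the cathode; I₂/I⁻ is the anode.
E°cell = E°cat − E°an = +0.86 − (+0.53) = +0.33 V; n = 2.
Balancing gives Hg^2+(aq) + 2 I^-(aq) → Hg(l) + I2(s); hence Q = 1 / ([Hg^2+(aq)]·[I^-(aq)]^2) = 1.04×10^5 (log Q = 5.018).
E = E° − (0.0591/n)·log Q = +0.33 − (0.0591/2)(5.018) = +0.182 V.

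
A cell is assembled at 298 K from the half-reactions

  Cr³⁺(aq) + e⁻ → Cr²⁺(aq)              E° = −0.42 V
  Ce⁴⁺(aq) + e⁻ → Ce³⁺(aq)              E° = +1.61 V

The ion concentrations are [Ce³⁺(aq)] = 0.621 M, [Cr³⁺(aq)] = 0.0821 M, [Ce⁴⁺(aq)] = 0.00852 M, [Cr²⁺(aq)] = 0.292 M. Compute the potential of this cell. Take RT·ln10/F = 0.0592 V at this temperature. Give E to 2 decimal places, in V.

Since E°(Ce⁴⁺/Ce³⁺) > E°(Cr³⁺/Cr²⁺), Ce⁴⁺/Ce³⁺ serves as the cathode.
The standard potential is +1.61 − (−0.42) = +2.03 V and the balanced reaction transfers n = 1 electron.
Balancing gives Ce⁴⁺(aq) + Cr²⁺(aq) → Ce³⁺(aq) + Cr³⁺(aq); hence Q = ([Ce³⁺(aq)]·[Cr³⁺(aq)]) / ([Ce⁴⁺(aq)]·[Cr²⁺(aq)]) = 20.5 (log Q = 1.312).
Applying E = E° − (RT ln10/nF)·log Q gives +2.03 − (0.0592/1)(1.312) = +1.95 V.

+1.95 V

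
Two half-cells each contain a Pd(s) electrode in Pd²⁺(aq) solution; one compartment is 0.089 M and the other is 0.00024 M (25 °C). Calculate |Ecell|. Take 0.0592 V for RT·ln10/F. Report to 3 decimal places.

0.076 V

For a concentration cell E°cell = 0, since both electrodes use the same couple.
The compartment with the higher Pd²⁺(aq) concentration (0.089 M) acts as the cathode; ions are reduced there and produced at the dilute (0.00024 M) anode.
With n = 2, Ecell = −(0.0592/2)·log([dilute]/[conc]) = −(0.0592/2)·log(0.00024/0.089) = +0.076 V.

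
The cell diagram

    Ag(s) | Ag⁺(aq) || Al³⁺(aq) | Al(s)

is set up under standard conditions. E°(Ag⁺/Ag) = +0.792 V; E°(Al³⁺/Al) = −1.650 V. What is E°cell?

−2.442 V

By convention the left-hand electrode in cell notation is the anode (oxidation) and the right-hand electrode is the cathode (reduction).
E°cell = E°(right) − E°(left) = −1.650 − (+0.792) = −2.442 V.
The negative sign shows that, as written, the cell would require an external voltage to drive the reaction.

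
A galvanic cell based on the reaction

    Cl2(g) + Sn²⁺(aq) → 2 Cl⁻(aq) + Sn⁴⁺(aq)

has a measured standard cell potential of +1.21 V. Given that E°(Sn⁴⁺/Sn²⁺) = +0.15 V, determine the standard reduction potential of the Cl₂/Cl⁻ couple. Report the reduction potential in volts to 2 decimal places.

In the reaction as written the Cl₂/Cl⁻ couple is reduced (cathode) and Sn⁴⁺/Sn²⁺ is oxidized (anode), so E°cell = E°(Cl₂/Cl⁻) − E°(Sn⁴⁺/Sn²⁺).
E°(Cl₂/Cl⁻) = E°cell + E°(anode) = +1.21 + (+0.15) = +1.36 V.

+1.36 V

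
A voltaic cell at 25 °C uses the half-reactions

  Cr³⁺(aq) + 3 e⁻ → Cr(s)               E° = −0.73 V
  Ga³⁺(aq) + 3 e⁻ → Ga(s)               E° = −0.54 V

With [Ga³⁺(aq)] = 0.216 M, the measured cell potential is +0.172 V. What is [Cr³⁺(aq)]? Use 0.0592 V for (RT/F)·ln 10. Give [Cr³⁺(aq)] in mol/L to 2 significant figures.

The Ga³⁺/Ga couple has the larger reduction potential, so it is the cathode: E°cell = −0.54 − (−0.73) = +0.19 V and n = 3.
Rearranging E = E° − (0.0592/n)·log Q gives log Q = 3(+0.19 − (+0.172))/0.0592 = 0.912.
Balancing electrons gives Ga³⁺(aq) + Cr(s) → Ga(s) + Cr³⁺(aq); thus Q = [Cr³⁺(aq)] / [Ga³⁺(aq)].
Isolating [Cr³⁺(aq)] in Q = 10^{0.912} yields log [Cr³⁺(aq)] = 0.246, i.e. 1.8 M.

1.8 M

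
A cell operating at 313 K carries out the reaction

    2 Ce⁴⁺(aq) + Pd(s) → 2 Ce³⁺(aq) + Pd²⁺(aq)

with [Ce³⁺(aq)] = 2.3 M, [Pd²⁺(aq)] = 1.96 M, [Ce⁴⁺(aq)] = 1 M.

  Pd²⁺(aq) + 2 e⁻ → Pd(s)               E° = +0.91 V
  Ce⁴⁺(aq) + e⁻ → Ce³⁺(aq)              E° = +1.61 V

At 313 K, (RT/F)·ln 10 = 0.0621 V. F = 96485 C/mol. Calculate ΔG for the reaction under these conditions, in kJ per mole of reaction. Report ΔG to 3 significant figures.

−129 kJ/mol

The standard cell potential is +1.61 − (+0.91) = +0.70 V, with n = 2 electrons in the balanced equation.
Q = ([Ce³⁺(aq)]^2·[Pd²⁺(aq)]) / [Ce⁴⁺(aq)]^2 = 10.4, so log Q = 1.016 and E = +0.70 − (0.0621/2)(1.016) = +0.6685 V.
ΔG = −nFE = −(2)(96485)(+0.6685) J/mol = −129 kJ/mol.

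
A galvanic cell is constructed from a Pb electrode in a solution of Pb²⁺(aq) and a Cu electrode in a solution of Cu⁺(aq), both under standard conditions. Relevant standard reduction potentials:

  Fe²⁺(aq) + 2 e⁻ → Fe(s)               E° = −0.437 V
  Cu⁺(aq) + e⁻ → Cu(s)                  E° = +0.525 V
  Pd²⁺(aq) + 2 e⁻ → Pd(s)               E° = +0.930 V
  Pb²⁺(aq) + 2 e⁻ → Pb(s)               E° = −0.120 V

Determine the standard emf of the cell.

+0.645 V

The Cu⁺/Cu couple has the higher E°, so Cu ion is reduced (cathode) and Pb is oxidized (anode).
E°cell = E°(cathode) − E°(anode) = +0.525 − (−0.120) = +0.645 V.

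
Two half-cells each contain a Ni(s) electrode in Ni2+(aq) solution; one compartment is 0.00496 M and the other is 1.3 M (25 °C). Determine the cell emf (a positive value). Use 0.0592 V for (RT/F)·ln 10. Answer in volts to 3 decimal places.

0.072 V

For a concentration cell E°cell = 0, since both electrodes use the same couple.
The compartment with the higher Ni2+(aq) concentration (1.3 M) acts as the cathode; ions are reduced there and produced at the dilute (0.00496 M) anode.
With n = 2, Ecell = −(0.0592/2)·log([dilute]/[conc]) = −(0.0592/2)·log(0.00496/1.3) = +0.072 V.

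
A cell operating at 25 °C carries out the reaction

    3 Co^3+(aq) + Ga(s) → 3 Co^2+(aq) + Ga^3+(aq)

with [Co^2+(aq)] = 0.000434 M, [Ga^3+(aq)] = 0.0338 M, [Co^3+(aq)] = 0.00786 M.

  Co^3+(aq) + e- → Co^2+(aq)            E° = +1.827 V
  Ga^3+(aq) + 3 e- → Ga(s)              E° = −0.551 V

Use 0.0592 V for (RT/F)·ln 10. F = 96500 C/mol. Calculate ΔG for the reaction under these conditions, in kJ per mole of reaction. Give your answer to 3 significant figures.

The standard cell potential is +1.827 − (−0.551) = +2.378 V, with n = 3 electrons in the balanced equation.
Here Q = ([Co^2+(aq)]^3·[Ga^3+(aq)]) / [Co^3+(aq)]^3 = 5.69×10^−6 (log Q = −5.245), giving E = +2.378 − (0.0592/3)·(−5.245) = +2.4815 V.
ΔG = −nFE = −(3)(96500)(+2.4815) J/mol = −718 kJ/mol.

−718 kJ/mol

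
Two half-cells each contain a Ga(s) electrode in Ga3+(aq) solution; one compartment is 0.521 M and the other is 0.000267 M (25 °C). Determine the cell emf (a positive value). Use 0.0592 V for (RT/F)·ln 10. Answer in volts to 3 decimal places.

For a concentration cell E°cell = 0, since both electrodes use the same couple.
The compartment with the higher Ga3+(aq) concentration (0.521 M) acts as the cathode; ions are reduced there and produced at the dilute (0.000267 M) anode.
With n = 3, Ecell = −(0.0592/3)·log([dilute]/[conc]) = −(0.0592/3)·log(0.000267/0.521) = +0.065 V.

0.065 V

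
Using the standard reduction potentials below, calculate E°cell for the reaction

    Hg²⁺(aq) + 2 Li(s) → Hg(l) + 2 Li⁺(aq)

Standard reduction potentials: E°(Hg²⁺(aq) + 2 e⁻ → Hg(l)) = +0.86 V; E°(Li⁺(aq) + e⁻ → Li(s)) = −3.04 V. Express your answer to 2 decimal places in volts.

+3.90 V

In the reaction as written, Hg²⁺(aq) is reduced (cathode) and Li⁺(aq) is produced by oxidation at the anode.
E°cell = E°(cathode) − E°(anode) = +0.86 − (−3.04) = +3.90 V.
The positive value indicates the reaction is spontaneous as written.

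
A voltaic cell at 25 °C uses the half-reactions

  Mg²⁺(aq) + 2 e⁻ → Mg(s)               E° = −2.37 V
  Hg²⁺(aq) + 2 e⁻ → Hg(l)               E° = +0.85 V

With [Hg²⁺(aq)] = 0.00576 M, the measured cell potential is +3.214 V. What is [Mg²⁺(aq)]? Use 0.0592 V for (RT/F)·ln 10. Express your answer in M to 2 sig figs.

0.0092 M

With Hg²⁺/Hg at the cathode and Mg²⁺/Mg at the anode, E°cell = +0.85 − (−2.37) = +3.22 V (n = 2).
Rearranging E = E° − (0.0592/n)·log Q gives log Q = 2(+3.22 − (+3.214))/0.0592 = 0.203.
For Hg²⁺(aq) + Mg(s) → Hg(l) + Mg²⁺(aq), the reaction quotient is Q = [Mg²⁺(aq)] / [Hg²⁺(aq)].
Isolating [Mg²⁺(aq)] in Q = 10^{0.203} yields log [Mg²⁺(aq)] = −2.037, i.e. 0.0092 M.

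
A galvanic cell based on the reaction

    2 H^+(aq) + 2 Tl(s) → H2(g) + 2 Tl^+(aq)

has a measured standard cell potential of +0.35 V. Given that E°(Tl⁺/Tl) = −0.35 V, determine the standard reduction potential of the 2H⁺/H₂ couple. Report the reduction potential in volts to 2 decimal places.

In the reaction as written the 2H⁺/H₂ couple is reduced (cathode) and Tl⁺/Tl is oxidized (anode), so E°cell = E°(2H⁺/H₂) − E°(Tl⁺/Tl).
E°(2H⁺/H₂) = E°cell + E°(anode) = +0.35 + (−0.35) = +0.00 V.

+0.00 V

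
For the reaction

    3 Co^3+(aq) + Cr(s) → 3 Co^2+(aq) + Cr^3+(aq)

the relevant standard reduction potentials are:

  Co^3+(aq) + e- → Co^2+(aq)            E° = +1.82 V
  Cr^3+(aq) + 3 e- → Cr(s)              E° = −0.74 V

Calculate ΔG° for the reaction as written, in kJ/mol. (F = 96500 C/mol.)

−741 kJ/mol

In the reaction as written Co^3+(aq) is reduced, so the Co³⁺/Co²⁺ couple is the cathode and Cr³⁺/Cr is the anode.
E°cell = +1.82 − (−0.74) = +2.56 V; balancing electrons gives n = 3.
ΔG° = −nFE°cell = −(3)(96500)(+2.56) J/mol = −741 kJ/mol.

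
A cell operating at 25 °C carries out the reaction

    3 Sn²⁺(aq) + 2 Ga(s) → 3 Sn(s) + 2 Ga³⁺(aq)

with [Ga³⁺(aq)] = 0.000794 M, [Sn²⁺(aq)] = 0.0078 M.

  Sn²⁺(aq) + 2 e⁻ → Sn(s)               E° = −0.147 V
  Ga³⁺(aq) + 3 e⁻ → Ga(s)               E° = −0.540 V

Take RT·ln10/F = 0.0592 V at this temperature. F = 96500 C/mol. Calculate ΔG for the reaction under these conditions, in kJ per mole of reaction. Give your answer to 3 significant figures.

−227 kJ/mol

With Sn²⁺/Sn reduced at the cathode, E°cell = −0.147 − (−0.540) = +0.393 V and n = 6.
The reaction quotient is [Ga³⁺(aq)]^2 / [Sn²⁺(aq)]^3 = 1.33; by Nernst, E = +0.393 − (0.0592/6)(0.123) = +0.3918 V.
Finally ΔG = −nFE = −(6)(96500 C/mol)(+0.3918 V) = −227 kJ/mol.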